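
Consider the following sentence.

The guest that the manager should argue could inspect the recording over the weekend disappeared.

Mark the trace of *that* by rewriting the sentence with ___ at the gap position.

The filler 'that' is interpreted as the subject of the clause embedded under 'argue'. The gap is right after 'argue'.

The guest that the manager should argue ___ could inspect the recording over the weekend disappeared.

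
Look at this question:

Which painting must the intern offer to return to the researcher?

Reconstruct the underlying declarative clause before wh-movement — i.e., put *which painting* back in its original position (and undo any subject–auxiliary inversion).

The intern must offer to return which painting to the researcher.

The filler 'which painting' is interpreted as the direct object of 'return'. It moves to the left edge, and the trace sits right after 'return':
Which painting must the intern offer to return ___ to the researcher?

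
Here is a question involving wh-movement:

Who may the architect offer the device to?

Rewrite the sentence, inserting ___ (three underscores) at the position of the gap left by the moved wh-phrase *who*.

Who may the architect offer the device to ___?

Underlying clause: The architect may offer the device to who.
The filler 'who' is interpreted as the object of the preposition 'to' (recipient of 'offer'). The gap is right after 'to'.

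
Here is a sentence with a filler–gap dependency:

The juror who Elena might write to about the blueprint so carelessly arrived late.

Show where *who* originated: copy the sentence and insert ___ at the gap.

The juror who Elena might write to ___ about the blueprint so carelessly arrived late.

'who' is the object of the preposition 'to'. The gap is right after 'to'.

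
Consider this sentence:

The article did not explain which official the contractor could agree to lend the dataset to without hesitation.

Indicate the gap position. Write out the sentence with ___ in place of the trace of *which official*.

Before movement: The contractor could agree to lend the dataset to which official without hesitation.
'which official' is the object of the preposition 'to' (recipient of 'lend'). The gap is right after 'to'.

The article did not explain which official the contractor could agree to lend the dataset to ___ without hesitation.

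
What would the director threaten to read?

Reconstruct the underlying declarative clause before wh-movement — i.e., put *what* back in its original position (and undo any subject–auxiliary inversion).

The filler 'what' is interpreted as the direct object of 'read'. It moves to the left edge, and the trace sits right after 'read':
What would the director threaten to read ___?

The director would threaten to read what.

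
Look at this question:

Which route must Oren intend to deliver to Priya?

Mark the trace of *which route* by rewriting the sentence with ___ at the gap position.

Pre-movement form: Oren must intend to deliver which route to Priya.
'which route' is the direct object of 'deliver'. The gap is right after 'deliver'.

Which route must Oren intend to deliver ___ to Priya?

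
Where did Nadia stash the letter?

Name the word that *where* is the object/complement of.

In situ: Nadia did stash the letter where.
The filler 'where' is interpreted as the locative complement of 'stash'. Wh-movement fronts it, leaving a gap right after 'letter':
Where did Nadia stash the letter ___?

stash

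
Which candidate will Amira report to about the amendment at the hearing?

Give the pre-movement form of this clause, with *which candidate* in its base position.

'which candidate' is the object of the preposition 'to'. Fronting leaves a gap immediately after 'to':
Which candidate will Amira report to ___ about the amendment at the hearing?

Amira will report to which candidate about the amendment at the hearing.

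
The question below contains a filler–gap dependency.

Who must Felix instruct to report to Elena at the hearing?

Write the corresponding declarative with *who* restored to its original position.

'who' functions as the direct object of 'instruct'. Fronting leaves a gap immediately after 'instruct':
Who must Felix instruct ___ to report to Elena at the hearing?

Felix must instruct who to report to Elena at the hearing.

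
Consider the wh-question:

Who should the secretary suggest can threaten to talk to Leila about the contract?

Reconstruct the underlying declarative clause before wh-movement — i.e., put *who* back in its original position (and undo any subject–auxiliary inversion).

'who' functions as the subject of the clause embedded under 'suggest'. Fronting leaves a gap immediately after 'suggest':
Who should the secretary suggest ___ can threaten to talk to Leila about the contract?

The secretary should suggest who can threaten to talk to Leila about the contract.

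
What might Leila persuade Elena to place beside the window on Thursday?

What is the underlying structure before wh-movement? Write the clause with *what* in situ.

The filler 'what' is interpreted as the direct object of 'place'. It moves to the left edge, and the trace sits right after 'place':
What might Leila persuade Elena to place ___ beside the window on Thursday?

Leila might persuade Elena to place what beside the window on Thursday.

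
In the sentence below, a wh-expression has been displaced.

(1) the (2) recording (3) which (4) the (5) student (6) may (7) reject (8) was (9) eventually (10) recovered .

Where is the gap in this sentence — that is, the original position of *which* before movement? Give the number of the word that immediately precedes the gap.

'which' functions as the direct object of 'reject'. Wh-movement fronts it, leaving a gap right after 'reject':
The recording which the student may reject ___ was eventually recovered.
'reject' is word 7.

7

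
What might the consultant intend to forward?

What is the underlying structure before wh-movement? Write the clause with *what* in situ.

The filler 'what' is interpreted as the direct object of 'forward'. It moves to the left edge, and the trace sits right after 'forward':
What might the consultant intend to forward ___?

The consultant might intend to forward what.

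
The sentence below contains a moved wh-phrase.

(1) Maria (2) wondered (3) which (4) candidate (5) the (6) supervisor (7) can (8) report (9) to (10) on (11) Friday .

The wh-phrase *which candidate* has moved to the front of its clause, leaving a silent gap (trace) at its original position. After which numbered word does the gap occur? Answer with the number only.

Underlying clause: The supervisor can report to which candidate on Friday.
'which candidate' is the object of the preposition 'to'. Wh-movement fronts it, leaving a gap right after 'to':
Maria wondered which candidate the supervisor can report to ___ on Friday.
'to' is word 9.

9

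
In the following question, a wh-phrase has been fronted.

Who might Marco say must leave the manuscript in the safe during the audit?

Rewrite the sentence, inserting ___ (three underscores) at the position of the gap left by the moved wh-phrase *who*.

Before movement: Marco might say who must leave the manuscript in the safe during the audit.
'who' is the subject of the clause embedded under 'say'. The gap is right after 'say'.

Who might Marco say ___ must leave the manuscript in the safe during the audit?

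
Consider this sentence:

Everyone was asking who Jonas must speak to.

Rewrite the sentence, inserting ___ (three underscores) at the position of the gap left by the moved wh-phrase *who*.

In situ: Jonas must speak to who.
'who' is the object of the preposition 'to'. The gap is right after 'to'.

Everyone was asking who Jonas must speak to ___.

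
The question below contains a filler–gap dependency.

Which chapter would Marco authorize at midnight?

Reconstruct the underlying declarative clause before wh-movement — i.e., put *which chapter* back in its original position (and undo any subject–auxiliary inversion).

'which chapter' functions as the direct object of 'authorize'. Fronting leaves a gap immediately after 'authorize':
Which chapter would Marco authorize ___ at midnight?

Marco would authorize which chapter at midnight.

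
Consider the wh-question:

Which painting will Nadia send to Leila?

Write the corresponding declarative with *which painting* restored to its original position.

The filler 'which painting' is interpreted as the direct object of 'send'. Fronting leaves a gap immediately after 'send':
Which painting will Nadia send ___ to Leila?

Nadia will send which painting to Leila.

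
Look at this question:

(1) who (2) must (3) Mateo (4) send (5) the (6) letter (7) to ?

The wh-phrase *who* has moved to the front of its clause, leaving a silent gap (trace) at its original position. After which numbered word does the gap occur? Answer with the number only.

7

Pre-movement form: Mateo must send the letter to who.
'who' is the object of the preposition 'to' (recipient of 'send'). It moves to the left edge, and the trace sits right after 'to':
Who must Mateo send the letter to ___?
'to' is word 7.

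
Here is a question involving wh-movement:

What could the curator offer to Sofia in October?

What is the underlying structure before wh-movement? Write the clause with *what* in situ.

The curator could offer what to Sofia in October.

The filler 'what' is interpreted as the direct object of 'offer'. Fronting leaves a gap immediately after 'offer':
What could the curator offer ___ to Sofia in October?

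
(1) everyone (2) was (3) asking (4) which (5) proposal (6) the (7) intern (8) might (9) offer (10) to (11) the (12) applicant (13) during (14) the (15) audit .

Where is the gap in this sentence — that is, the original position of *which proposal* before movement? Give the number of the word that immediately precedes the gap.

Before movement: The intern might offer which proposal to the applicant during the audit.
'which proposal' is the direct object of 'offer'. Wh-movement fronts it, leaving a gap right after 'offer':
Everyone was asking which proposal the intern might offer ___ to the applicant during the audit.
'offer' is word 9.

9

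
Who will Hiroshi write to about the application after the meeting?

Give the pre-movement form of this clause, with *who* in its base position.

Hiroshi will write to who about the application after the meeting.

The filler 'who' is interpreted as the object of the preposition 'to'. It moves to the left edge, and the trace sits right after 'to':
Who will Hiroshi write to ___ about the application after the meeting?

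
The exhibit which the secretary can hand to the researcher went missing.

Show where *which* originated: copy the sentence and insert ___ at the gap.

The exhibit which the secretary can hand ___ to the researcher went missing.

The filler 'which' is interpreted as the direct object of 'hand'. The gap is right after 'hand'.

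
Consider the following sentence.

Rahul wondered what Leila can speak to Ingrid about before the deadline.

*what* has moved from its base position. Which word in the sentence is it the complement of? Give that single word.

about

In situ: Leila can speak to Ingrid about what before the deadline.
'what' functions as the object of the preposition 'about'. It moves to the left edge, and the trace sits right after 'about':
Rahul wondered what Leila can speak to Ingrid about ___ before the deadline.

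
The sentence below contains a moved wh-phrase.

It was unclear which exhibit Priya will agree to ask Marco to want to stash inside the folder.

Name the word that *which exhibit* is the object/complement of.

Pre-movement form: Priya will agree to ask Marco to want to stash which exhibit inside the folder.
'which exhibit' functions as the direct object of 'stash'. It moves to the left edge, and the trace sits right after 'stash':
It was unclear which exhibit Priya will agree to ask Marco to want to stash ___ inside the folder.

stash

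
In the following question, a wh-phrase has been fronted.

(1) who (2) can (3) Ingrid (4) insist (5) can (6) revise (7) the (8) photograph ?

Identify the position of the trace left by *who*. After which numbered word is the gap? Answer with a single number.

4

Underlying clause: Ingrid can insist who can revise the photograph.
The filler 'who' is interpreted as the subject of the clause embedded under 'insist'. It moves to the left edge, and the trace sits right after 'insist':
Who can Ingrid insist ___ can revise the photograph?
'insist' is word 4.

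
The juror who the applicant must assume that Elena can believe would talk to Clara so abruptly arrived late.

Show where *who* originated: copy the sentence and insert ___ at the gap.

The juror who the applicant must assume that Elena can believe ___ would talk to Clara so abruptly arrived late.

'who' functions as the subject of the clause embedded under 'believe'. The gap is right after 'believe'.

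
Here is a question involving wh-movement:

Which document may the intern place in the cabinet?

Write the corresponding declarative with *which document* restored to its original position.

The intern may place which document in the cabinet.

The filler 'which document' is interpreted as the direct object of 'place'. It moves to the left edge, and the trace sits right after 'place':
Which document may the intern place ___ in the cabinet?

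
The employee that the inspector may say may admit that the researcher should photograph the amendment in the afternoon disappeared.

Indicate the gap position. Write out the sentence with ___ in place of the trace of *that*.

The employee that the inspector may say ___ may admit that the researcher should photograph the amendment in the afternoon disappeared.

'that' functions as the subject of the clause embedded under 'say'. The gap is right after 'say'.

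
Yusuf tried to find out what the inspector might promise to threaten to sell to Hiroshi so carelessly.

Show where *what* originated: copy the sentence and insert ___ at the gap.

Yusuf tried to find out what the inspector might promise to threaten to sell ___ to Hiroshi so carelessly.

Before movement: The inspector might promise to threaten to sell what to Hiroshi so carelessly.
'what' functions as the direct object of 'sell'. The gap is right after 'sell'.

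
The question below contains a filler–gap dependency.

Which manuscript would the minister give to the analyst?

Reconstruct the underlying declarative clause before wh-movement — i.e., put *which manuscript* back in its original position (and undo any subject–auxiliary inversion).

'which manuscript' functions as the direct object of 'give'. It moves to the left edge, and the trace sits right after 'give':
Which manuscript would the minister give ___ to the analyst?

The minister would give which manuscript to the analyst.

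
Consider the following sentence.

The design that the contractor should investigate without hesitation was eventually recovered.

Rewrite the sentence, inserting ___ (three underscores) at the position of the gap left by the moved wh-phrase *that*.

The design that the contractor should investigate ___ without hesitation was eventually recovered.

'that' functions as the direct object of 'investigate'. The gap is right after 'investigate'.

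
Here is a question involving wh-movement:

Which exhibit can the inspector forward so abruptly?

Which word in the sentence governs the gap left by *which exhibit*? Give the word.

forward

Pre-movement form: The inspector can forward which exhibit so abruptly.
The filler 'which exhibit' is interpreted as the direct object of 'forward'. Fronting leaves a gap immediately after 'forward':
Which exhibit can the inspector forward ___ so abruptly?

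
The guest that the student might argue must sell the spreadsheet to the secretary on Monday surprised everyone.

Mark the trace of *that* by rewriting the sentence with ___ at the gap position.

The guest that the student might argue ___ must sell the spreadsheet to the secretary on Monday surprised everyone.

'that' functions as the subject of the clause embedded under 'argue'. The gap is right after 'argue'.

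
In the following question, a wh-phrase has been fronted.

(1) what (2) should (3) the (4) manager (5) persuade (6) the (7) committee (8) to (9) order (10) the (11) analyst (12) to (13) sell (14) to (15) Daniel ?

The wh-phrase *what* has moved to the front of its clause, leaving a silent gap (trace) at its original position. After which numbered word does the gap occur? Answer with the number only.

In situ: The manager should persuade the committee to order the analyst to sell what to Daniel.
'what' is the direct object of 'sell'. It moves to the left edge, and the trace sits right after 'sell':
What should the manager persuade the committee to order the analyst to sell ___ to Daniel?
'sell' is word 13.

13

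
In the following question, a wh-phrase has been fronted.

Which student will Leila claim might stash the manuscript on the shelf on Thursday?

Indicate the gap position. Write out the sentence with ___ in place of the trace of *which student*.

Which student will Leila claim ___ might stash the manuscript on the shelf on Thursday?

Before movement: Leila will claim which student might stash the manuscript on the shelf on Thursday.
The filler 'which student' is interpreted as the subject of the clause embedded under 'claim'. The gap is right after 'claim'.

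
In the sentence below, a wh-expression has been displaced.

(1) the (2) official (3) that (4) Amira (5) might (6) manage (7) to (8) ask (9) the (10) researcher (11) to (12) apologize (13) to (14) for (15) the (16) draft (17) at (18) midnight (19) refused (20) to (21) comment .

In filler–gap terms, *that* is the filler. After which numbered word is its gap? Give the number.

The filler 'that' is interpreted as the object of the preposition 'to'. It moves to the left edge, and the trace sits right after 'to':
The official that Amira might manage to ask the researcher to apologize to ___ for the draft at midnight refused to comment.
'to' is word 13.

13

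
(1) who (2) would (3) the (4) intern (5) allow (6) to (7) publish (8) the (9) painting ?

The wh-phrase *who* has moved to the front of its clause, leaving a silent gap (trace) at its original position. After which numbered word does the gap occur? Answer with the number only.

5

Pre-movement form: The intern would allow who to publish the painting.
'who' is the direct object of 'allow'. It moves to the left edge, and the trace sits right after 'allow':
Who would the intern allow ___ to publish the painting?
'allow' is word 5.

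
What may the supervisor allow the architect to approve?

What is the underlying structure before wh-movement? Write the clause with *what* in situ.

The supervisor may allow the architect to approve what.

'what' is the direct object of 'approve'. Fronting leaves a gap immediately after 'approve':
What may the supervisor allow the architect to approve ___?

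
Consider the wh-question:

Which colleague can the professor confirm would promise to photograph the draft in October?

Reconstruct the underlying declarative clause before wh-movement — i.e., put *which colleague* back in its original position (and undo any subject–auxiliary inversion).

'which colleague' functions as the subject of the clause embedded under 'confirm'. Fronting leaves a gap immediately after 'confirm':
Which colleague can the professor confirm ___ would promise to photograph the draft in October?

The professor can confirm which colleague would promise to photograph the draft in October.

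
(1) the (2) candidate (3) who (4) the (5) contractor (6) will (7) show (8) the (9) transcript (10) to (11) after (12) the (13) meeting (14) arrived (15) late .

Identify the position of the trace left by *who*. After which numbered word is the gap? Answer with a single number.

The filler 'who' is interpreted as the object of the preposition 'to' (recipient of 'show'). Wh-movement fronts it, leaving a gap right after 'to':
The candidate who the contractor will show the transcript to ___ after the meeting arrived late.
'to' is word 10.

10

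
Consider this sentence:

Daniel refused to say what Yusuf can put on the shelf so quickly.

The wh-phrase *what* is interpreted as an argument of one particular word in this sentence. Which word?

put

Pre-movement form: Yusuf can put what on the shelf so quickly.
The filler 'what' is interpreted as the direct object of 'put'. Wh-movement fronts it, leaving a gap right after 'put':
Daniel refused to say what Yusuf can put ___ on the shelf so quickly.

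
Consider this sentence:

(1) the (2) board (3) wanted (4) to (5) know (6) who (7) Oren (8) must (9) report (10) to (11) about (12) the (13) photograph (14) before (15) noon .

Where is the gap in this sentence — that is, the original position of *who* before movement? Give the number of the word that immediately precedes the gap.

In situ: Oren must report to who about the photograph before noon.
'who' functions as the object of the preposition 'to'. Wh-movement fronts it, leaving a gap right after 'to':
The board wanted to know who Oren must report to ___ about the photograph before noon.
'to' is word 10.

10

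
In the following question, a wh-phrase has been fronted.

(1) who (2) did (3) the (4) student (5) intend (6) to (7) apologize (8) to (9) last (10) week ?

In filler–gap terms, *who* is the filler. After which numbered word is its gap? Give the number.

8

Underlying clause: The student did intend to apologize to who last week.
'who' functions as the object of the preposition 'to'. It moves to the left edge, and the trace sits right after 'to':
Who did the student intend to apologize to ___ last week?
'to' is word 8.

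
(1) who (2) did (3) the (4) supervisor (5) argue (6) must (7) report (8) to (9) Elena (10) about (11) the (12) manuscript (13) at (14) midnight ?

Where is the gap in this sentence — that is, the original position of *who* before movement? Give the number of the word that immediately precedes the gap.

5

Before movement: The supervisor did argue who must report to Elena about the manuscript at midnight.
'who' functions as the subject of the clause embedded under 'argue'. Wh-movement fronts it, leaving a gap right after 'argue':
Who did the supervisor argue ___ must report to Elena about the manuscript at midnight?
'argue' is word 5.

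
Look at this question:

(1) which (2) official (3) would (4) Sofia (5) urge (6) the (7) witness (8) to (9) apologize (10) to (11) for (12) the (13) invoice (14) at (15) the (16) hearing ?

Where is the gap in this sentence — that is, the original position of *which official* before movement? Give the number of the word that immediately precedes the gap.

Pre-movement form: Sofia would urge the witness to apologize to which official for the invoice at the hearing.
The filler 'which official' is interpreted as the object of the preposition 'to'. It moves to the left edge, and the trace sits right after 'to':
Which official would Sofia urge the witness to apologize to ___ for the invoice at the hearing?
'to' is word 10.

10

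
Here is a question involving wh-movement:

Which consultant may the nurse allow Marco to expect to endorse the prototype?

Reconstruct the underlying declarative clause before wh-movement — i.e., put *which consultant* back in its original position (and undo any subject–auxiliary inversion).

The filler 'which consultant' is interpreted as the direct object of 'expect'. It moves to the left edge, and the trace sits right after 'expect':
Which consultant may the nurse allow Marco to expect ___ to endorse the prototype?

The nurse may allow Marco to expect which consultant to endorse the prototype.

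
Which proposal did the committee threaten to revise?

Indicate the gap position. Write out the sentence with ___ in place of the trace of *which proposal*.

Which proposal did the committee threaten to revise ___?

Underlying clause: The committee did threaten to revise which proposal.
'which proposal' functions as the direct object of 'revise'. The gap is right after 'revise'.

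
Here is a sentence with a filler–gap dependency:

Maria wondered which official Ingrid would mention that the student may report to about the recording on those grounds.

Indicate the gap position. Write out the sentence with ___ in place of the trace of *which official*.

In situ: Ingrid would mention that the student may report to which official about the recording on those grounds.
The filler 'which official' is interpreted as the object of the preposition 'to'. The gap is right after 'to'.

Maria wondered which official Ingrid would mention that the student may report to ___ about the recording on those grounds.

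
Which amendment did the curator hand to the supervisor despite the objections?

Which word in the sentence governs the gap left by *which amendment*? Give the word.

Before movement: The curator did hand which amendment to the supervisor despite the objections.
The filler 'which amendment' is interpreted as the direct object of 'hand'. Fronting leaves a gap immediately after 'hand':
Which amendment did the curator hand ___ to the supervisor despite the objections?

hand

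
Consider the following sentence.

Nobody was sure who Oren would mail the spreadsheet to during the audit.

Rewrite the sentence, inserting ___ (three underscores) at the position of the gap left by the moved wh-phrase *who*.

Pre-movement form: Oren would mail the spreadsheet to who during the audit.
The filler 'who' is interpreted as the object of the preposition 'to' (recipient of 'mail'). The gap is right after 'to'.

Nobody was sure who Oren would mail the spreadsheet to ___ during the audit.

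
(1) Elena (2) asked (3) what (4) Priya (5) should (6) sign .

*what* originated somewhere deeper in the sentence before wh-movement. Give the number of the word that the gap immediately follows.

Before movement: Priya should sign what.
'what' is the direct object of 'sign'. It moves to the left edge, and the trace sits right after 'sign':
Elena asked what Priya should sign ___.
'sign' is word 6.

6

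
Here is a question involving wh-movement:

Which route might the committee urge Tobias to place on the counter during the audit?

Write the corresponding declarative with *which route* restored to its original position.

The committee might urge Tobias to place which route on the counter during the audit.

'which route' is the direct object of 'place'. Wh-movement fronts it, leaving a gap right after 'place':
Which route might the committee urge Tobias to place ___ on the counter during the audit?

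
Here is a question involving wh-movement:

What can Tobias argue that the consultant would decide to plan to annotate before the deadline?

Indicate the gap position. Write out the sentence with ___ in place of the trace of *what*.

What can Tobias argue that the consultant would decide to plan to annotate ___ before the deadline?

Underlying clause: Tobias can argue that the consultant would decide to plan to annotate what before the deadline.
'what' functions as the direct object of 'annotate'. The gap is right after 'annotate'.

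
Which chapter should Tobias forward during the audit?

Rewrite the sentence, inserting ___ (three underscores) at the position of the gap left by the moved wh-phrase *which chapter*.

Which chapter should Tobias forward ___ during the audit?

Underlying clause: Tobias should forward which chapter during the audit.
The filler 'which chapter' is interpreted as the direct object of 'forward'. The gap is right after 'forward'.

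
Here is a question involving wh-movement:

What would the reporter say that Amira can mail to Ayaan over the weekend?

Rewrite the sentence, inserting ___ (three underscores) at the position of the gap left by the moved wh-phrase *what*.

Before movement: The reporter would say that Amira can mail what to Ayaan over the weekend.
'what' is the direct object of 'mail'. The gap is right after 'mail'.

What would the reporter say that Amira can mail ___ to Ayaan over the weekend?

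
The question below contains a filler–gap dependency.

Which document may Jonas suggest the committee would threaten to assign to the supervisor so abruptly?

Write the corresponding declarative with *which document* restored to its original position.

'which document' is the direct object of 'assign'. Wh-movement fronts it, leaving a gap right after 'assign':
Which document may Jonas suggest the committee would threaten to assign ___ to the supervisor so abruptly?

Jonas may suggest the committee would threaten to assign which document to the supervisor so abruptly.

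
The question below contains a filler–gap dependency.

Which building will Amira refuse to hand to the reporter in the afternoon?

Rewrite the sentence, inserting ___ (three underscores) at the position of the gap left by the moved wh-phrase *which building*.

Which building will Amira refuse to hand ___ to the reporter in the afternoon?

In situ: Amira will refuse to hand which building to the reporter in the afternoon.
The filler 'which building' is interpreted as the direct object of 'hand'. The gap is right after 'hand'.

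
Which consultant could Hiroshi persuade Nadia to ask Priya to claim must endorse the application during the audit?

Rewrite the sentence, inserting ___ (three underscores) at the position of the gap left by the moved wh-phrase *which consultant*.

Which consultant could Hiroshi persuade Nadia to ask Priya to claim ___ must endorse the application during the audit?

Pre-movement form: Hiroshi could persuade Nadia to ask Priya to claim which consultant must endorse the application during the audit.
The filler 'which consultant' is interpreted as the subject of the clause embedded under 'claim'. The gap is right after 'claim'.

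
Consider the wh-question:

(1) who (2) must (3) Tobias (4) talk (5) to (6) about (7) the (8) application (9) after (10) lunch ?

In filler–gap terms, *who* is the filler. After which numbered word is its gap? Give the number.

Before movement: Tobias must talk to who about the application after lunch.
'who' functions as the object of the preposition 'to'. Wh-movement fronts it, leaving a gap right after 'to':
Who must Tobias talk to ___ about the application after lunch?
'to' is word 5.

5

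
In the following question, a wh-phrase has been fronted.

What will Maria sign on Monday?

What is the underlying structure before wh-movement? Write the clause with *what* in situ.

Maria will sign what on Monday.

'what' functions as the direct object of 'sign'. Wh-movement fronts it, leaving a gap right after 'sign':
What will Maria sign ___ on Monday?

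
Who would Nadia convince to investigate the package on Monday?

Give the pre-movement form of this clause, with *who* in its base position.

'who' is the direct object of 'convince'. Wh-movement fronts it, leaving a gap right after 'convince':
Who would Nadia convince ___ to investigate the package on Monday?

Nadia would convince who to investigate the package on Monday.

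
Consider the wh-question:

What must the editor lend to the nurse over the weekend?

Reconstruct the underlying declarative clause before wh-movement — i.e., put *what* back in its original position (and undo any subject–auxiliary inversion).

The editor must lend what to the nurse over the weekend.

The filler 'what' is interpreted as the direct object of 'lend'. Fronting leaves a gap immediately after 'lend':
What must the editor lend ___ to the nurse over the weekend?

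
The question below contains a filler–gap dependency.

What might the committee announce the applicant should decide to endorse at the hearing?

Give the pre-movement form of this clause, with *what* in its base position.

The filler 'what' is interpreted as the direct object of 'endorse'. Fronting leaves a gap immediately after 'endorse':
What might the committee announce the applicant should decide to endorse ___ at the hearing?

The committee might announce the applicant should decide to endorse what at the hearing.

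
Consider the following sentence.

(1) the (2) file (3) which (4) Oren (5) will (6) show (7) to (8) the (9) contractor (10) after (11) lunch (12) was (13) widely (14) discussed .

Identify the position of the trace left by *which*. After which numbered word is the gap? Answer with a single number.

'which' is the direct object of 'show'. It moves to the left edge, and the trace sits right after 'show':
The file which Oren will show ___ to the contractor after lunch was widely discussed.
'show' is word 6.

6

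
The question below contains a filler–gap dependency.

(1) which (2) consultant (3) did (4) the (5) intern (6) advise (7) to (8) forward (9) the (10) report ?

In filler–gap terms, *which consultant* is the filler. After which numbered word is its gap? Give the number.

Underlying clause: The intern did advise which consultant to forward the report.
'which consultant' is the direct object of 'advise'. It moves to the left edge, and the trace sits right after 'advise':
Which consultant did the intern advise ___ to forward the report?
'advise' is word 6.

6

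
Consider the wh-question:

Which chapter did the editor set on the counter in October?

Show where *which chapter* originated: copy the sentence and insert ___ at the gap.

Before movement: The editor did set which chapter on the counter in October.
'which chapter' functions as the direct object of 'set'. The gap is right after 'set'.

Which chapter did the editor set ___ on the counter in October?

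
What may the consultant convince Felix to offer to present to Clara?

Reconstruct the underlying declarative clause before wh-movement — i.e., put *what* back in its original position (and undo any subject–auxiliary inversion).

The consultant may convince Felix to offer to present what to Clara.

The filler 'what' is interpreted as the direct object of 'present'. Wh-movement fronts it, leaving a gap right after 'present':
What may the consultant convince Felix to offer to present ___ to Clara?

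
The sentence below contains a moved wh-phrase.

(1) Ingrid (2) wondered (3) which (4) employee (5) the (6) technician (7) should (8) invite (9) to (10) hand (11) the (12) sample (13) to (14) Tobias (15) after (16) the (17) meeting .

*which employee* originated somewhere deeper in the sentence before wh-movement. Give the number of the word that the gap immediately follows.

8

In situ: The technician should invite which employee to hand the sample to Tobias after the meeting.
'which employee' is the direct object of 'invite'. It moves to the left edge, and the trace sits right after 'invite':
Ingrid wondered which employee the technician should invite ___ to hand the sample to Tobias after the meeting.
'invite' is word 8.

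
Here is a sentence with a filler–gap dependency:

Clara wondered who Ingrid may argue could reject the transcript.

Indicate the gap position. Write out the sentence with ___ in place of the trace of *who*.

Clara wondered who Ingrid may argue ___ could reject the transcript.

Before movement: Ingrid may argue who could reject the transcript.
'who' is the subject of the clause embedded under 'argue'. The gap is right after 'argue'.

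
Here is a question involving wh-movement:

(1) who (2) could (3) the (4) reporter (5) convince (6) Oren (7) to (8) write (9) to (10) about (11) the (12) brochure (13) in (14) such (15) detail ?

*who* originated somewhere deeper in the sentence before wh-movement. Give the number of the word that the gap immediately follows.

Pre-movement form: The reporter could convince Oren to write to who about the brochure in such detail.
'who' functions as the object of the preposition 'to'. It moves to the left edge, and the trace sits right after 'to':
Who could the reporter convince Oren to write to ___ about the brochure in such detail?
'to' is word 9.

9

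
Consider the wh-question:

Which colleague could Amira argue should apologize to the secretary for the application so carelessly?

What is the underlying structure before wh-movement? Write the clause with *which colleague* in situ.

The filler 'which colleague' is interpreted as the subject of the clause embedded under 'argue'. Fronting leaves a gap immediately after 'argue':
Which colleague could Amira argue ___ should apologize to the secretary for the application so carelessly?

Amira could argue which colleague should apologize to the secretary for the application so carelessly.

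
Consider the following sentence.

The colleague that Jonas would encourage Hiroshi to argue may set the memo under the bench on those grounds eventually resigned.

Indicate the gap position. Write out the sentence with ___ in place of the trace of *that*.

'that' functions as the subject of the clause embedded under 'argue'. The gap is right after 'argue'.

The colleague that Jonas would encourage Hiroshi to argue ___ may set the memo under the bench on those grounds eventually resigned.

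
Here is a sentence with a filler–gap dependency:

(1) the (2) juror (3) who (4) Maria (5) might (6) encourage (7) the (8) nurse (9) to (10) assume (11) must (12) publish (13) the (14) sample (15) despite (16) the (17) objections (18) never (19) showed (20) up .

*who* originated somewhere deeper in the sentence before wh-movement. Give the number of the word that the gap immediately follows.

10

The filler 'who' is interpreted as the subject of the clause embedded under 'assume'. Fronting leaves a gap immediately after 'assume':
The juror who Maria might encourage the nurse to assume ___ must publish the sample despite the objections never showed up.
'assume' is word 10.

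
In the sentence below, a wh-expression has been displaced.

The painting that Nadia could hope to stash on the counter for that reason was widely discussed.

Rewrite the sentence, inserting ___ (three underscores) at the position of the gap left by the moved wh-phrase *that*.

'that' is the direct object of 'stash'. The gap is right after 'stash'.

The painting that Nadia could hope to stash ___ on the counter for that reason was widely discussed.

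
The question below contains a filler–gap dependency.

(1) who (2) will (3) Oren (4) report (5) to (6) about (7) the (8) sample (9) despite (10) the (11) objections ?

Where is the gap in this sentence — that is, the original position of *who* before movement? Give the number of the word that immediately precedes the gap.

5

Before movement: Oren will report to who about the sample despite the objections.
'who' functions as the object of the preposition 'to'. Fronting leaves a gap immediately after 'to':
Who will Oren report to ___ about the sample despite the objections?
'to' is word 5.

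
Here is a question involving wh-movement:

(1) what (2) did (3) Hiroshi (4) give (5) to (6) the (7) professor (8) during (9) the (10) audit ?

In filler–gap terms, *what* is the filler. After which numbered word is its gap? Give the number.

Underlying clause: Hiroshi did give what to the professor during the audit.
'what' functions as the direct object of 'give'. Wh-movement fronts it, leaving a gap right after 'give':
What did Hiroshi give ___ to the professor during the audit?
'give' is word 4.

4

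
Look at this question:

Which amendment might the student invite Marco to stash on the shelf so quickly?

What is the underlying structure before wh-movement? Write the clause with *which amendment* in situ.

'which amendment' is the direct object of 'stash'. Fronting leaves a gap immediately after 'stash':
Which amendment might the student invite Marco to stash ___ on the shelf so quickly?

The student might invite Marco to stash which amendment on the shelf so quickly.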